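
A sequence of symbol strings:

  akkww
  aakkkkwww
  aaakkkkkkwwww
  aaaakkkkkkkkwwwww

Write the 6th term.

Term n consists of n a's, followed by 2n k's, followed by n+1 w's (n = 1, 2, …).
For term 6, n = 6, so the run lengths are 6, 12, 7.

aaaaaakkkkkkkkkkkkwwwwwww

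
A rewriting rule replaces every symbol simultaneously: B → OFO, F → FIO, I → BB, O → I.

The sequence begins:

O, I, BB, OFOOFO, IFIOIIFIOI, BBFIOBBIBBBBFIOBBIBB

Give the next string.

Replace each of the 20 characters of BBFIOBBIBBBBFIOBBIBB in place — OFO OFO FIO BB I OFO OFO BB OFO OFO OFO OFO FIO BB I OFO OFO BB OFO OFO — and concatenate.

OFOOFOFIOBBIOFOOFOBBOFOOFOOFOOFOFIOBBIOFOOFOBBOFOOFO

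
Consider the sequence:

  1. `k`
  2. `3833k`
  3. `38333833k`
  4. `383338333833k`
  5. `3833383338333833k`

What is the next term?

38333833383338333833k

Every step adds 3833 at the front: s(k+1) = 3833·s(k).
So the next term is 3833·3833383338333833k.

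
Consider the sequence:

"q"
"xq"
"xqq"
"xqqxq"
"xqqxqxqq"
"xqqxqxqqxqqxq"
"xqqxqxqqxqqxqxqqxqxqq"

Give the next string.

xqqxqxqqxqqxqxqqxqxqqxqqxqxqqxqqxq

This is a Fibonacci-style word recurrence s(k) = s(k−1)·s(k−2): e.g. xq·q = xqq.
The next term joins xqqxqxqqxqqxqxqqxqxqq and xqqxqxqqxqqxq.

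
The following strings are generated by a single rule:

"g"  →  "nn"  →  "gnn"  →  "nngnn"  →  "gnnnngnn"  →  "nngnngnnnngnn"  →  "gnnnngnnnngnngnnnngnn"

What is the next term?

nngnngnnnngnngnnnngnnnngnngnnnngnn

Each term (from the third on) is the two preceding terms concatenated in order: term 3 = g·nn = gnn.
The next term joins nngnngnnnngnn and gnnnngnnnngnngnnnngnn.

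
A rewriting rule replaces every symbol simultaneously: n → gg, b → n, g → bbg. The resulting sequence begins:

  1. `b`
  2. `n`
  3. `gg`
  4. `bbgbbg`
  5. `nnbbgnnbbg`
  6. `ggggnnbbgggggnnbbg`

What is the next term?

Rewriting the 18 symbols of ggggnnbbgggggnnbbg one by one yields bbg bbg bbg bbg gg gg n n bbg bbg bbg bbg bbg gg gg n n bbg; concatenated:

bbgbbgbbgbbgggggnnbbgbbgbbgbbgbbgggggnnbbg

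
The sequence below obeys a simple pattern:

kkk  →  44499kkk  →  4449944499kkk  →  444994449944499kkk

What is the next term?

44499444994449944499kkk

Every step adds 44499 at the front: s(k+1) = 44499·s(k).
One more step from 444994449944499kkk gives the answer.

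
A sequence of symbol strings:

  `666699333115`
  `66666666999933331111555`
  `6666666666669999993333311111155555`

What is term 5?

66666666666666666666999999999933333331111111111555555555

Each string has the form 6^{4n} 9^{2n} 3^{n+2} 1^{2n} 5^{2n-1} (n = 1, 2, …).
At n = 5 the blocks have lengths 20, 10, 7, 10, 9.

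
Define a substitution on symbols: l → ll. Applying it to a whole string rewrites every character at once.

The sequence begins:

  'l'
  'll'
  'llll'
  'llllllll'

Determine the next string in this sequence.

llllllllllllllll

Apply φ to llllllll symbol by symbol: l→ll, l→ll, l→ll, l→ll, l→ll, l→ll, l→ll, l→ll; joined: ll ll ll ll ll ll ll ll.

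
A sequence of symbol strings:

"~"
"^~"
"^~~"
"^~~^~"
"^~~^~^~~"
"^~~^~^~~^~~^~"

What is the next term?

^~~^~^~~^~~^~^~~^~^~~

Each term (from the third on) is the previous term followed by the one before it: term 3 = ^~·~ = ^~~.
Continuing: ^~~^~^~~^~~^~ · ^~~^~^~~ gives term 7.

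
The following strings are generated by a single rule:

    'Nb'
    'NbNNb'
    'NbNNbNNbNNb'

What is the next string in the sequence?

Every step duplicates the string with 'N' between the halves.
Doubling NbNNbNNbNNb with 'N' between the halves:

NbNNbNNbNNbNNbNNbNNbNNb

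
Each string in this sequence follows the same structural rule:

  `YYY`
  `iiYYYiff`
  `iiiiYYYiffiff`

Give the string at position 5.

iiiiiiiiYYYiffiffiffiff

s(k+1) = ii·s(k)·iff, so each term gains ii as a prefix and iff as a suffix.
From iiiiYYYiffiff, 2 further steps: iiiiYYYiffiff → iiiiiiYYYiffiffiff → (answer).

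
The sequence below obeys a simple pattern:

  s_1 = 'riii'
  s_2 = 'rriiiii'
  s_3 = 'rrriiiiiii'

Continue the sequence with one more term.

rrrriiiiiiiii

Term n consists of n r's, followed by 2n+1 i's (n = 1, 2, …).
For the next term, n = 4, so the run lengths are 4, 9.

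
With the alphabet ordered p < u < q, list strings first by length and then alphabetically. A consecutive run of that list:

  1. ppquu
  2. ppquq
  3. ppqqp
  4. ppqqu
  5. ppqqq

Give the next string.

puppp

Treat ppqqq as a base-3 numeral over the given alphabet and add one, carrying through any trailing q's.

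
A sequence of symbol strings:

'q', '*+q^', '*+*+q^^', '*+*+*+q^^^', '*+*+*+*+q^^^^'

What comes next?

Each term wraps the previous one in *+ on the left and ^ on the right.
So the next term is *+·*+*+*+*+q^^^^·^.

*+*+*+*+*+q^^^^^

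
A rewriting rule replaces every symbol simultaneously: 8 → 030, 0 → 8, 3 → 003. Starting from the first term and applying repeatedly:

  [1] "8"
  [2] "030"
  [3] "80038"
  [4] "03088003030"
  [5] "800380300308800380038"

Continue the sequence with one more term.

Replace each of the 21 characters of 800380300308800380038 in place — 030 8 8 003 030 8 003 8 8 003 8 030 030 8 8 003 030 8 8 003 030 — and concatenate.

0308800303080038800380300308800303088003030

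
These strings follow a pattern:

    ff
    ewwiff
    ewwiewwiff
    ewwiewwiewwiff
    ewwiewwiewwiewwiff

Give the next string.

ewwiewwiewwiewwiewwiff

The strings grow by a fixed prefix ewwi each time.
One more step from ewwiewwiewwiewwiff gives the answer.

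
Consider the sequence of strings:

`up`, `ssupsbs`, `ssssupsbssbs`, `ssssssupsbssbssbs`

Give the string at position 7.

s(k+1) = ss·s(k)·sbs, so each term gains ss as a prefix and sbs as a suffix.
From ssssssupsbssbssbs, 3 further steps: ssssssupsbssbssbs → ssssssssupsbssbssbssbs → ssssssssssupsbssbssbssbssbs → (answer).

ssssssssssssupsbssbssbssbssbssbs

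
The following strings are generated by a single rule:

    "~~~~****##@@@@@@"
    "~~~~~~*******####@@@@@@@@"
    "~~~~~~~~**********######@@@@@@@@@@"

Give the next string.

Term n consists of 2n ~'s, followed by 3n-2 *'s, followed by 2n-2 #'s, followed by 2n+2 @'s, where the shown terms are n = 2, 3, 4.
For the next term, n = 5, so the run lengths are 10, 13, 8, 12.

~~~~~~~~~~*************########@@@@@@@@@@@@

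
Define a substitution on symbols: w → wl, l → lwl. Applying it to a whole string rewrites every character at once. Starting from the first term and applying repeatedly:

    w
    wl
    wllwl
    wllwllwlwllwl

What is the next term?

Rewriting the 13 symbols of wllwllwlwllwl one by one yields wl lwl lwl wl lwl lwl wl lwl wl lwl lwl wl lwl; concatenated:

wllwllwlwllwllwlwllwlwllwllwlwllwl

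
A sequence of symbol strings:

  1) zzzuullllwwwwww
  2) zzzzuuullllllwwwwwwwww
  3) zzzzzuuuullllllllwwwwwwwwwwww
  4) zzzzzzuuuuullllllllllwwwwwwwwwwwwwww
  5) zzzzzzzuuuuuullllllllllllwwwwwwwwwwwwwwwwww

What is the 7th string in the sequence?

zzzzzzzzzuuuuuuuullllllllllllllllwwwwwwwwwwwwwwwwwwwwwwww

The n-th term is n+1 z's then n u's then 2n l's then 3n w's, where the shown terms are n = 2, 3, 4, 5, 6.
Setting n = 8 gives 9, 8, 16, 24 characters in each block.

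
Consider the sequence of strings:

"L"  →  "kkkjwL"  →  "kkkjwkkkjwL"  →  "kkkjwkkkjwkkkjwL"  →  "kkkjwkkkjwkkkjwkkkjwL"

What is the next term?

The strings grow by a fixed prefix kkkjw each time.
So the next term is kkkjw·kkkjwkkkjwkkkjwkkkjwL.

kkkjwkkkjwkkkjwkkkjwkkkjwL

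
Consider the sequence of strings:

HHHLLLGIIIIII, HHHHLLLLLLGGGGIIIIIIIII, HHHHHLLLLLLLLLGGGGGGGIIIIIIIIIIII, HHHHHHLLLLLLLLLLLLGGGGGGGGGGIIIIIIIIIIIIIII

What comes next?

Reading off run lengths: H runs 3, 4, 5, 6; L runs 3, 6, 9, 12; G runs 1, 4, 7, 10; I runs 6, 9, 12, 15 — each is linear in n (n = 1, 2, …).
For the next term, n = 5, so the run lengths are 7, 15, 13, 18.

HHHHHHHLLLLLLLLLLLLLLLGGGGGGGGGGGGGIIIIIIIIIIIIIIIIII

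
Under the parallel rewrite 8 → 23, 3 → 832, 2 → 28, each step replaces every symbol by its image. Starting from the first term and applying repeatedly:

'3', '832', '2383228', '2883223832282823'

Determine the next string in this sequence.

Applying the rule to each of the 16 symbols of 2883223832282823 gives the pieces 28 23 23 832 28 28 832 23 832 28 28 23 28 23 28 832, which concatenate to the answer.

282323832282883223832282823282328832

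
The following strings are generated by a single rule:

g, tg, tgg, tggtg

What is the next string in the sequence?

Each term (from the third on) is the previous term followed by the one before it: term 3 = tg·g = tgg.
Continuing: tggtg · tgg gives term 5.

tggtgtgg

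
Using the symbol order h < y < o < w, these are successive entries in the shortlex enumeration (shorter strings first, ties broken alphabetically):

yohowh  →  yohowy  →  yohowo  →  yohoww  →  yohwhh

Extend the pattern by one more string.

yohwhy

Treat yohwhh as a base-4 numeral over the given alphabet and add one, carrying through any trailing w's.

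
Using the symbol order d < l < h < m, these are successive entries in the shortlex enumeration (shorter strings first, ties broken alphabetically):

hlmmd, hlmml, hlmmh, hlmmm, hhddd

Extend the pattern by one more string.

The successor of hhddd increments the rightmost position that isn't already m and resets every position after it to d.

hhddl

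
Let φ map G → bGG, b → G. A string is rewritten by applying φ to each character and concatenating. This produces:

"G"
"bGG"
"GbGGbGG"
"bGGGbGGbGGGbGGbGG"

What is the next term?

Replace each of the 17 characters of bGGGbGGbGGGbGGbGG in place — G bGG bGG bGG G bGG bGG G bGG bGG bGG G bGG bGG G bGG bGG — and concatenate.

GbGGbGGbGGGbGGbGGGbGGbGGbGGGbGGbGGGbGGbGG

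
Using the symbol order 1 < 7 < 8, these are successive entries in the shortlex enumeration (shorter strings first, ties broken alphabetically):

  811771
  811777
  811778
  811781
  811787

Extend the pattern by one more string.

811788

Find the rightmost character of 811787 below 8, bump it to the next letter, and reset everything to its right to 1.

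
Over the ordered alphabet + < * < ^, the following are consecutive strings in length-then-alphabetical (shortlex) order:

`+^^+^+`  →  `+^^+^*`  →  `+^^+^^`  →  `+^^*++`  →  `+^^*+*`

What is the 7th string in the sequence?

Advancing 2 positions from +^^*+* through +^^*+* → +^^*+^ reaches term 7.

+^^**+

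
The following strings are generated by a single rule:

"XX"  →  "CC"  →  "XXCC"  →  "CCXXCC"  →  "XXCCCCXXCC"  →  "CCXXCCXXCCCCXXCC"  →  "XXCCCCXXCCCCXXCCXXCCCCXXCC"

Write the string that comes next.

From term 3 onward, concatenate the second-to-last term with the last: XX·CC = XXCC, CC·XXCC = CCXXCC, …
Continuing: CCXXCCXXCCCCXXCC · XXCCCCXXCCCCXXCCXXCCCCXXCC gives term 8.

CCXXCCXXCCCCXXCCXXCCCCXXCCCCXXCCXXCCCCXXCC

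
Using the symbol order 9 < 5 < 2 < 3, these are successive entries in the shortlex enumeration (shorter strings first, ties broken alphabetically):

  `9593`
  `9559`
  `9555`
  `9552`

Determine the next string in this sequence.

Treat 9552 as a base-4 numeral over the given alphabet and add one, carrying through any trailing 3's.

9553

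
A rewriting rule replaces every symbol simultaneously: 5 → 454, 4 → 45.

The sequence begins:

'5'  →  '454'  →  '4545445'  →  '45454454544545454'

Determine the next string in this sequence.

Rewriting the 17 symbols of 45454454544545454 one by one yields 45 454 45 454 45 45 454 45 454 45 45 454 45 454 45 454 45; concatenated:

45454454544545454454544545454454544545445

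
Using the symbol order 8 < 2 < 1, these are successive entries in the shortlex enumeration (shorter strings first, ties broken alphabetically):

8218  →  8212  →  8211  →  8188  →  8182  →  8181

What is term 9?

8121

Continuing the enumeration 3 steps past 8181: 8181 → 8128 → 8122 → (answer).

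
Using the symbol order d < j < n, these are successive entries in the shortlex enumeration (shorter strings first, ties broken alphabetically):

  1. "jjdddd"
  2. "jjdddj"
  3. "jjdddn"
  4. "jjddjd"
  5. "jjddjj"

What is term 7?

jjddnd

Stepping forward 2 times from jjddjj: jjddjj → jjddjn, then the target.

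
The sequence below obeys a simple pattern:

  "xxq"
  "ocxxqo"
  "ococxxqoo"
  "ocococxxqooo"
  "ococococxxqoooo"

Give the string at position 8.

s(k+1) = oc·s(k)·o, so each term gains oc as a prefix and o as a suffix.
From ococococxxqoooo, 3 further steps: ococococxxqoooo → ocococococxxqooooo → ococococococxxqoooooo → (answer).

ocococococococxxqooooooo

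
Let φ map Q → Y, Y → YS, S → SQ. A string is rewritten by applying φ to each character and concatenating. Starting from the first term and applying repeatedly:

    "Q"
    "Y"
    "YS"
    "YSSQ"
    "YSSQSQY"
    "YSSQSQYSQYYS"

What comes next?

Apply φ to YSSQSQYSQYYS symbol by symbol: Y→YS, S→SQ, S→SQ, Q→Y, S→SQ, Q→Y, Y→YS, S→SQ, Q→Y, Y→YS, Y→YS, S→SQ; joined: YS SQ SQ Y SQ Y YS SQ Y YS YS SQ.

YSSQSQYSQYYSSQYYSYSSQ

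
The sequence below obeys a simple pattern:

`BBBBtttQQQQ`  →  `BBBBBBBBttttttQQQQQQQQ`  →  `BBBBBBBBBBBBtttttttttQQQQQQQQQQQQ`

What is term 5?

Reading off run lengths: B runs 4, 8, 12; t runs 3, 6, 9; Q runs 4, 8, 12 — each is linear in n (n = 1, 2, …).
Setting n = 5 gives 20, 15, 20 characters in each block.

BBBBBBBBBBBBBBBBBBBBtttttttttttttttQQQQQQQQQQQQQQQQQQQQ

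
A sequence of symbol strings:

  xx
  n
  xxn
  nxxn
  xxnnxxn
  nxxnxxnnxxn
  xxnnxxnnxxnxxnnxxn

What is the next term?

Each term (from the third on) is the two preceding terms concatenated in order: term 3 = xx·n = xxn.
The next term joins nxxnxxnnxxn and xxnnxxnnxxnxxnnxxn.

nxxnxxnnxxnxxnnxxnnxxnxxnnxxn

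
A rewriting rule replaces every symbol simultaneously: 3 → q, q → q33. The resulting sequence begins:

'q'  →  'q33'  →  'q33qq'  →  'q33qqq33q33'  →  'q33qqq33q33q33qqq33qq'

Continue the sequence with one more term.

q33qqq33q33q33qqq33qqq33qqq33q33q33qqq33q33

Replace each of the 21 characters of q33qqq33q33q33qqq33qq in place — q33 q q q33 q33 q33 q q q33 q q q33 q q q33 q33 q33 q q q33 q33 — and concatenate.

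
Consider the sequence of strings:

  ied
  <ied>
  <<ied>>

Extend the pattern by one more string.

Every step adds < to the front and > to the end of the previous string.
Applying this once more to <<ied>>:

<<<ied>>>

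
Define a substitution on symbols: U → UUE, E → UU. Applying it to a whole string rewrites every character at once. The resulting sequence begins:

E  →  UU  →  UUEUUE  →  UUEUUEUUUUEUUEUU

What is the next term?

φ(UUEUUEUUUUEUUEUU) expands symbol-by-symbol to UUE UUE UU UUE UUE UU UUE UUE UUE UUE UU UUE UUE UU UUE UUE; joining the 16 pieces gives the next term.

UUEUUEUUUUEUUEUUUUEUUEUUEUUEUUUUEUUEUUUUEUUE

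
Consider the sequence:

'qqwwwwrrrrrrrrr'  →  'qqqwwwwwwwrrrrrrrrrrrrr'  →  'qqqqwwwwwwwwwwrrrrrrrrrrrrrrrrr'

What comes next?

qqqqqwwwwwwwwwwwwwrrrrrrrrrrrrrrrrrrrrr

The n-th term is n q's then 3n-2 w's then 4n+1 r's, where the shown terms are n = 2, 3, 4.
For the next term, n = 5, so the run lengths are 5, 13, 21.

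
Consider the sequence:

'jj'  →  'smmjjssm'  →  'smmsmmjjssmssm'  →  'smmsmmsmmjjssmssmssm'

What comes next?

Each term wraps the previous one in smm on the left and ssm on the right.
Applying this once more to smmsmmsmmjjssmssmssm:

smmsmmsmmsmmjjssmssmssmssm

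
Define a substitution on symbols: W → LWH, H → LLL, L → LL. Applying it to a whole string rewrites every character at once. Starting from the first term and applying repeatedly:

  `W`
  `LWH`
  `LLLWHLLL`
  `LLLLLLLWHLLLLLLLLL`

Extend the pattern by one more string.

Rewriting the 18 symbols of LLLLLLLWHLLLLLLLLL one by one yields LL LL LL LL LL LL LL LWH LLL LL LL LL LL LL LL LL LL LL; concatenated:

LLLLLLLLLLLLLLLWHLLLLLLLLLLLLLLLLLLLLL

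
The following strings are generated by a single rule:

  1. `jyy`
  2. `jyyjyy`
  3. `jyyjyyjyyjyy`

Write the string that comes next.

Each string is two copies of the previous one concatenated.
Doubling jyyjyyjyyjyy:

jyyjyyjyyjyyjyyjyyjyyjyy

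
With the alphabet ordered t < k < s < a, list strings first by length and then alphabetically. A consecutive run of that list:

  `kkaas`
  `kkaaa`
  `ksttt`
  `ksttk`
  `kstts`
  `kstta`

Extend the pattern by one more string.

kstkt

The successor of kstta increments the rightmost position that isn't already a and resets every position after it to t.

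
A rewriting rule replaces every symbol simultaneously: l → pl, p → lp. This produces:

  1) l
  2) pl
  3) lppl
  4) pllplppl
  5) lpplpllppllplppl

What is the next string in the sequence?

φ(lpplpllppllplppl) expands symbol-by-symbol to pl lp lp pl lp pl pl lp lp pl pl lp pl lp lp pl; joining the 16 pieces gives the next term.

pllplppllpplpllplpplpllppllplppl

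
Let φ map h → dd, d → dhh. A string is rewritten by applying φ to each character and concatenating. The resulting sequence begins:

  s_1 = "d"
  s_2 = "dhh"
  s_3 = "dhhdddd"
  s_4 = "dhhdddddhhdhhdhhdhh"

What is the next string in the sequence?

dhhdddddhhdhhdhhdhhdhhdddddhhdddddhhdddddhhdddd

φ(dhhdddddhhdhhdhhdhh) expands symbol-by-symbol to dhh dd dd dhh dhh dhh dhh dhh dd dd dhh dd dd dhh dd dd dhh dd dd; joining the 19 pieces gives the next term.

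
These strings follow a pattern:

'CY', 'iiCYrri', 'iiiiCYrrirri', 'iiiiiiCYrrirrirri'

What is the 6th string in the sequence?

Each term wraps the previous one in ii on the left and rri on the right.
From iiiiiiCYrrirrirri, 2 further steps: iiiiiiCYrrirrirri → iiiiiiiiCYrrirrirrirri → (answer).

iiiiiiiiiiCYrrirrirrirrirri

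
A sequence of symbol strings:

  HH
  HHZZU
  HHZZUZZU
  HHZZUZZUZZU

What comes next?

HHZZUZZUZZUZZU

Every step adds ZZU to the end: s(k+1) = s(k)·ZZU.
So the next term is HHZZUZZUZZU·ZZU.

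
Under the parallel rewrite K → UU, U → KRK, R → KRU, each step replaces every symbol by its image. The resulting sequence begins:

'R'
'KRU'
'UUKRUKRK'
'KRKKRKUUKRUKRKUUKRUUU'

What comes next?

UUKRUUUUUKRUUUKRKKRKUUKRUKRKUUKRUUUKRKKRKUUKRUKRKKRKKRK

φ(KRKKRKUUKRUKRKUUKRUUU) expands symbol-by-symbol to UU KRU UU UU KRU UU KRK KRK UU KRU KRK UU KRU UU KRK KRK UU KRU KRK KRK KRK; joining the 21 pieces gives the next term.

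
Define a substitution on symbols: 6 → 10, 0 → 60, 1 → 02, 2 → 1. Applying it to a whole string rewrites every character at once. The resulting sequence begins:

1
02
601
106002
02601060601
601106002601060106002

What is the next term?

1060020260106060110600260106002601060601

Applying the rule to each of the 21 symbols of 601106002601060106002 gives the pieces 10 60 02 02 60 10 60 60 1 10 60 02 60 10 60 02 60 10 60 60 1, which concatenate to the answer.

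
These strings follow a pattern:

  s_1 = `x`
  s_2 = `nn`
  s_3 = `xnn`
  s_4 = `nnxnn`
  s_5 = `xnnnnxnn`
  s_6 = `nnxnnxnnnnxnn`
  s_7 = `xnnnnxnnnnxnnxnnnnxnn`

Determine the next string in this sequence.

nnxnnxnnnnxnnxnnnnxnnnnxnnxnnnnxnn

From term 3 onward, concatenate the second-to-last term with the last: x·nn = xnn, nn·xnn = nnxnn, …
So term 8 is nnxnnxnnnnxnn·xnnnnxnnnnxnnxnnnnxnn.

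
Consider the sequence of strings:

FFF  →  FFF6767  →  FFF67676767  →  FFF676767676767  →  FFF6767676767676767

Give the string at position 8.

FFF6767676767676767676767676767

The strings grow by a fixed suffix 6767 each time.
From FFF6767676767676767, 3 further steps: FFF6767676767676767 → FFF67676767676767676767 → FFF676767676767676767676767 → (answer).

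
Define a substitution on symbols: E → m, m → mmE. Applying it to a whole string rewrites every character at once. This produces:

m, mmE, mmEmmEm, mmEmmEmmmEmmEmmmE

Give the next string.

mmEmmEmmmEmmEmmmEmmEmmEmmmEmmEmmmEmmEmmEm

Replace each of the 17 characters of mmEmmEmmmEmmEmmmE in place — mmE mmE m mmE mmE m mmE mmE mmE m mmE mmE m mmE mmE mmE m — and concatenate.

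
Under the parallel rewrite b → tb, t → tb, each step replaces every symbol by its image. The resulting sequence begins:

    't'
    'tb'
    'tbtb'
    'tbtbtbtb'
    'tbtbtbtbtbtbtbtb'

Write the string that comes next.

tbtbtbtbtbtbtbtbtbtbtbtbtbtbtbtb

Applying the rule to each of the 16 symbols of tbtbtbtbtbtbtbtb gives the pieces tb tb tb tb tb tb tb tb tb tb tb tb tb tb tb tb, which concatenate to the answer.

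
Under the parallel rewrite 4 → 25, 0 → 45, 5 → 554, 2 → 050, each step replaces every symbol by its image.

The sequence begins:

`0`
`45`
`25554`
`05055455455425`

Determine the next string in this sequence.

φ(05055455455425) expands symbol-by-symbol to 45 554 45 554 554 25 554 554 25 554 554 25 050 554; joining the 14 pieces gives the next term.

4555445554554255545542555455425050554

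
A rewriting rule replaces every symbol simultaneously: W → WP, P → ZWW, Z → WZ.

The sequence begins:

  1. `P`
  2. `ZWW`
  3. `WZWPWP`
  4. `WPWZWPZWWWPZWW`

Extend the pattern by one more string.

Rewriting the 14 symbols of WPWZWPZWWWPZWW one by one yields WP ZWW WP WZ WP ZWW WZ WP WP WP ZWW WZ WP WP; concatenated:

WPZWWWPWZWPZWWWZWPWPWPZWWWZWPWP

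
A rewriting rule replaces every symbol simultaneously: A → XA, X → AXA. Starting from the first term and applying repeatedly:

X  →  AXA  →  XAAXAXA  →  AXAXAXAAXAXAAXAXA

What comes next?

Replace each of the 17 characters of AXAXAXAAXAXAAXAXA in place — XA AXA XA AXA XA AXA XA XA AXA XA AXA XA XA AXA XA AXA XA — and concatenate.

XAAXAXAAXAXAAXAXAXAAXAXAAXAXAXAAXAXAAXAXA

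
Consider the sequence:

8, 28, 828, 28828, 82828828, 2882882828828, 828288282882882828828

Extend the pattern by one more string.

2882882828828828288282882882828828

From term 3 onward, concatenate the second-to-last term with the last: 8·28 = 828, 28·828 = 28828, …
The next term joins 2882882828828 and 828288282882882828828.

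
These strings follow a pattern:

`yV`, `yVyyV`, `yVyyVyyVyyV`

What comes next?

Each string is two copies of the previous one joined by 'y'.
One more doubling of yVyyVyyVyyV gives the answer.

yVyyVyyVyyVyyVyyVyyVyyV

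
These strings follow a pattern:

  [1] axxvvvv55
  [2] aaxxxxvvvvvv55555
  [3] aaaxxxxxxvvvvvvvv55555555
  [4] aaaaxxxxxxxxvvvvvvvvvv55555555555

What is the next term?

aaaaaxxxxxxxxxxvvvvvvvvvvvv55555555555555

The n-th term is n a's then 2n x's then 2n+2 v's then 3n-1 5's (n = 1, 2, …).
For the next term, n = 5, so the run lengths are 5, 10, 12, 14.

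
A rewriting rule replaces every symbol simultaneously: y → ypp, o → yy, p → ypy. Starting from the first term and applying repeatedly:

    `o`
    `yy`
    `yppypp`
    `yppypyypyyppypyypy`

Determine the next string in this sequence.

φ(yppypyypyyppypyypy) expands symbol-by-symbol to ypp ypy ypy ypp ypy ypp ypp ypy ypp ypp ypy ypy ypp ypy ypp ypp ypy ypp; joining the 18 pieces gives the next term.

yppypyypyyppypyyppyppypyyppyppypyypyyppypyyppyppypyypp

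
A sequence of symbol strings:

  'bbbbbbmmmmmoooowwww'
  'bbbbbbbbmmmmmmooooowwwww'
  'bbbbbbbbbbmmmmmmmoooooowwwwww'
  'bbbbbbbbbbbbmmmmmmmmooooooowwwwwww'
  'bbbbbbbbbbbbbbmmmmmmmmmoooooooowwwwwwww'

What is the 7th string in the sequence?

Term n consists of 2n b's, followed by n+2 m's, followed by n+1 o's, followed by n+1 w's, where the shown terms are n = 3, 4, 5, 6, 7.
At n = 9 the blocks have lengths 18, 11, 10, 10.

bbbbbbbbbbbbbbbbbbmmmmmmmmmmmoooooooooowwwwwwwwww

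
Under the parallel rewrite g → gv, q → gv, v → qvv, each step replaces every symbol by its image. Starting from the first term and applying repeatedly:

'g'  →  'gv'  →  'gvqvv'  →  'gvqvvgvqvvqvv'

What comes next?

Rewriting the 13 symbols of gvqvvgvqvvqvv one by one yields gv qvv gv qvv qvv gv qvv gv qvv qvv gv qvv qvv; concatenated:

gvqvvgvqvvqvvgvqvvgvqvvqvvgvqvvqvv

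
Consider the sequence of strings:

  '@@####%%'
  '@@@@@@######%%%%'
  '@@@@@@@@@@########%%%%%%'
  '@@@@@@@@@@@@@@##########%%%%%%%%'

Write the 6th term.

Term n consists of 4n-2 @'s, followed by 2n+2 #'s, followed by 2n %'s (n = 1, 2, …).
Setting n = 6 gives 22, 14, 12 characters in each block.

@@@@@@@@@@@@@@@@@@@@@@##############%%%%%%%%%%%%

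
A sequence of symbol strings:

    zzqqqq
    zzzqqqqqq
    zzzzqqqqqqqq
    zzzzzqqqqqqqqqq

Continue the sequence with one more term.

zzzzzzqqqqqqqqqqqq

Term n consists of n z's, followed by 2n q's, where the shown terms are n = 2, 3, 4, 5.
At n = 6 the blocks have lengths 6, 12.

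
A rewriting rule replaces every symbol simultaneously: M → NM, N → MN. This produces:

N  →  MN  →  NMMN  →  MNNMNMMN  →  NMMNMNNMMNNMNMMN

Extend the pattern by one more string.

Applying the rule to each of the 16 symbols of NMMNMNNMMNNMNMMN gives the pieces MN NM NM MN NM MN MN NM NM MN MN NM MN NM NM MN, which concatenate to the answer.

MNNMNMMNNMMNMNNMNMMNMNNMMNNMNMMN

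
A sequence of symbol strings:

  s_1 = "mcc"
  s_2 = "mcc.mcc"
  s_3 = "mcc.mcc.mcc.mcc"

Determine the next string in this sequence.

mcc.mcc.mcc.mcc.mcc.mcc.mcc.mcc

s(k+1) = s(k)·.·s(k) — each term doubles the last with '.' between the halves.
So the next term is two copies of mcc.mcc.mcc.mcc with '.' between the halves.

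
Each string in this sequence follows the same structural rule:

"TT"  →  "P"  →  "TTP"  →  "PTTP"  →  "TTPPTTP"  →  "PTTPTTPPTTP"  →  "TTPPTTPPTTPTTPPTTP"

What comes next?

PTTPTTPPTTPTTPPTTPPTTPTTPPTTP

From term 3 onward, concatenate the second-to-last term with the last: TT·P = TTP, P·TTP = PTTP, …
The next term joins PTTPTTPPTTP and TTPPTTPPTTPTTPPTTP.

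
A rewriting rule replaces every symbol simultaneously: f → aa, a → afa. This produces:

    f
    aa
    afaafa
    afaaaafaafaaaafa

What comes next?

afaaaafaafaafaafaaaafaafaaaafaafaafaafaaaafa

φ(afaaaafaafaaaafa) expands symbol-by-symbol to afa aa afa afa afa afa aa afa afa aa afa afa afa afa aa afa; joining the 16 pieces gives the next term.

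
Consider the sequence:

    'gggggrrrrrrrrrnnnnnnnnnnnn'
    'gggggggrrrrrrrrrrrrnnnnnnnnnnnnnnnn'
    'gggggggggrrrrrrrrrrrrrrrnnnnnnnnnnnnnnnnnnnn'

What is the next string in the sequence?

The n-th term is 2n-1 g's then 3n r's then 4n n's, where the shown terms are n = 3, 4, 5.
For the next term, n = 6, so the run lengths are 11, 18, 24.

gggggggggggrrrrrrrrrrrrrrrrrrnnnnnnnnnnnnnnnnnnnnnnnn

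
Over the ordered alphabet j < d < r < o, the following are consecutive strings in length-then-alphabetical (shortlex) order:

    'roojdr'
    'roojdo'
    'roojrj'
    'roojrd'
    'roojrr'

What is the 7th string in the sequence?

Advancing 2 positions from roojrr through roojrr → roojro reaches term 7.

roojoj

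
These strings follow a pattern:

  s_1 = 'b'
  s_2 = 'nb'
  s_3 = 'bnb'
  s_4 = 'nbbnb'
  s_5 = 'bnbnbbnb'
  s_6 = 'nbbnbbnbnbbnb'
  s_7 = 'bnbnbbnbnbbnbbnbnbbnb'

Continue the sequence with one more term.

From term 3 onward, concatenate the second-to-last term with the last: b·nb = bnb, nb·bnb = nbbnb, …
Continuing: nbbnbbnbnbbnb · bnbnbbnbnbbnbbnbnbbnb gives term 8.

nbbnbbnbnbbnbbnbnbbnbnbbnbbnbnbbnb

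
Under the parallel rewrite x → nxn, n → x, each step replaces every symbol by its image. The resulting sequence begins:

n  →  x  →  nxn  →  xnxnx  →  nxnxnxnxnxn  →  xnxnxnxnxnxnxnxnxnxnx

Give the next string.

Rewriting the 21 symbols of xnxnxnxnxnxnxnxnxnxnx one by one yields nxn x nxn x nxn x nxn x nxn x nxn x nxn x nxn x nxn x nxn x nxn; concatenated:

nxnxnxnxnxnxnxnxnxnxnxnxnxnxnxnxnxnxnxnxnxn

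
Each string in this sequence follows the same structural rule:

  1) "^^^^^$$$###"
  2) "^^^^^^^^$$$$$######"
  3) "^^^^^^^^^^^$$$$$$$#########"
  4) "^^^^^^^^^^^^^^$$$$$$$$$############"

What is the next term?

^^^^^^^^^^^^^^^^^$$$$$$$$$$$###############

Each string has the form ^^{3n+2} $^{2n+1} #^{3n} (n = 1, 2, …).
Setting n = 5 gives 17, 11, 15 characters in each block.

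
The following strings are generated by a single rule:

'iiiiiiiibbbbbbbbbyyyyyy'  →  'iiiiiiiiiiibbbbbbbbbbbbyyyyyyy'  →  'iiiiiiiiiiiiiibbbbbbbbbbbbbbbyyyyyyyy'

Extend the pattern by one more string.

iiiiiiiiiiiiiiiiibbbbbbbbbbbbbbbbbbyyyyyyyyy

Each string has the form i^{3n-1} b^{3n} y^{n+3}, where the shown terms are n = 3, 4, 5.
For the next term, n = 6, so the run lengths are 17, 18, 9.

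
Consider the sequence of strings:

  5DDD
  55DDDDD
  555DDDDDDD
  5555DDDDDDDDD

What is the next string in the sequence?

55555DDDDDDDDDDD

Each string has the form 5^{n-1} D^{2n-1}, where the shown terms are n = 2, 3, 4, 5.
Setting n = 6 gives 5, 11 characters in each block.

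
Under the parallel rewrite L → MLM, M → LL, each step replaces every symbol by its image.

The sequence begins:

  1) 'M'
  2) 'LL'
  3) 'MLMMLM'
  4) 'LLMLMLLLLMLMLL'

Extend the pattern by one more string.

Rewriting the 14 symbols of LLMLMLLLLMLMLL one by one yields MLM MLM LL MLM LL MLM MLM MLM MLM LL MLM LL MLM MLM; concatenated:

MLMMLMLLMLMLLMLMMLMMLMMLMLLMLMLLMLMMLM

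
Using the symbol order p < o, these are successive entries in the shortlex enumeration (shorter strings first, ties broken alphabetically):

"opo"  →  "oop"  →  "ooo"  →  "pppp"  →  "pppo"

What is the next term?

ppop

The successor of pppo increments the rightmost position that isn't already o and resets every position after it to p.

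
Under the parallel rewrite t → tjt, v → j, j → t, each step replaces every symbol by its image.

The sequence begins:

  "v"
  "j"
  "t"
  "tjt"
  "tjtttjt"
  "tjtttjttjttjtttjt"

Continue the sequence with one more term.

tjtttjttjttjtttjttjtttjttjtttjttjttjtttjt

Replace each of the 17 characters of tjtttjttjttjtttjt in place — tjt t tjt tjt tjt t tjt tjt t tjt tjt t tjt tjt tjt t tjt — and concatenate.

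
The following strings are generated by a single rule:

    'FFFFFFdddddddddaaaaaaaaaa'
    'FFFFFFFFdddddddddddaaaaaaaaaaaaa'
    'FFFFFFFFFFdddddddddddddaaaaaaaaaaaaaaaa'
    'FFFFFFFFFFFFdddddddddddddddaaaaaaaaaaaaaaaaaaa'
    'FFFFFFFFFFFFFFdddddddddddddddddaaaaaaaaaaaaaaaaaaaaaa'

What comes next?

FFFFFFFFFFFFFFFFdddddddddddddddddddaaaaaaaaaaaaaaaaaaaaaaaaa

Term n consists of 2n F's, followed by 2n+3 d's, followed by 3n+1 a's, where the shown terms are n = 3, 4, 5, 6, 7.
At n = 8 the blocks have lengths 16, 19, 25.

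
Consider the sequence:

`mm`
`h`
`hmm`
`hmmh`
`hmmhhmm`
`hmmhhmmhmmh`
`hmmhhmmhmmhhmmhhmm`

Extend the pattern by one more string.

hmmhhmmhmmhhmmhhmmhmmhhmmhmmh

From term 3 onward, concatenate the last term with the second-to-last: h·mm = hmm, hmm·h = hmmh, …
The next term joins hmmhhmmhmmhhmmhhmm and hmmhhmmhmmh.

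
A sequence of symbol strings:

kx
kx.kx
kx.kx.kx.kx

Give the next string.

Each string is two copies of the previous one joined by '.'.
Doubling kx.kx.kx.kx with '.' between the halves:

kx.kx.kx.kx.kx.kx.kx.kx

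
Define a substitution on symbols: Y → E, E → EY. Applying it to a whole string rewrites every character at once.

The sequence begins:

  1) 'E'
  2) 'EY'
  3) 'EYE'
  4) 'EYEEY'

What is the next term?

EYEEYEYE

Rewriting each symbol of EYEEY: E→EY, Y→E, E→EY, E→EY, Y→E, which concatenates to EY E EY EY E.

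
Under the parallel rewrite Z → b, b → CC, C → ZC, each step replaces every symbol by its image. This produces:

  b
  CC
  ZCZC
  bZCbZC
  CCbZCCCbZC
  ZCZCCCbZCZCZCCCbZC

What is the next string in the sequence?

Replace each of the 18 characters of ZCZCCCbZCZCZCCCbZC in place — b ZC b ZC ZC ZC CC b ZC b ZC b ZC ZC ZC CC b ZC — and concatenate.

bZCbZCZCZCCCbZCbZCbZCZCZCCCbZC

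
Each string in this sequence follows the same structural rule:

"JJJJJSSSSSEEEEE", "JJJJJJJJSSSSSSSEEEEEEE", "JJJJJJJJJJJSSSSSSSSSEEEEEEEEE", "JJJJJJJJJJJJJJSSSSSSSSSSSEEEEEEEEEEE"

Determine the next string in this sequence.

JJJJJJJJJJJJJJJJJSSSSSSSSSSSSSEEEEEEEEEEEEE

The n-th term is 3n+2 J's then 2n+3 S's then 2n+3 E's (n = 1, 2, …).
For the next term, n = 5, so the run lengths are 17, 13, 13.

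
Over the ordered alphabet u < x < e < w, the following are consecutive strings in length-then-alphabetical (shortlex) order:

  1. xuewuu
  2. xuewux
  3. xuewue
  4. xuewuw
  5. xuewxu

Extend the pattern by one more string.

Treat xuewxu as a base-4 numeral over the given alphabet and add one, carrying through any trailing w's.

xuewxx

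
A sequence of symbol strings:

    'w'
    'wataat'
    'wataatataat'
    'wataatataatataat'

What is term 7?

Every step adds ataat to the end: s(k+1) = s(k)·ataat.
From wataatataatataat, 3 further steps: wataatataatataat → wataatataatataatataat → wataatataatataatataatataat → (answer).

wataatataatataatataatataatataat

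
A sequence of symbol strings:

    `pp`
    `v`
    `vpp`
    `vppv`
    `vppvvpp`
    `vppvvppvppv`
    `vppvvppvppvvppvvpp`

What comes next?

This is a Fibonacci-style word recurrence s(k) = s(k−1)·s(k−2): e.g. v·pp = vpp.
The next term joins vppvvppvppvvppvvpp and vppvvppvppv.

vppvvppvppvvppvvppvppvvppvppv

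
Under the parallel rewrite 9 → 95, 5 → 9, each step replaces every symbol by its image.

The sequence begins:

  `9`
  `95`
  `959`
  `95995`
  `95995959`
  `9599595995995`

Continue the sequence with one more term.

Rewriting the 13 symbols of 9599595995995 one by one yields 95 9 95 95 9 95 9 95 95 9 95 95 9; concatenated:

959959599599595995959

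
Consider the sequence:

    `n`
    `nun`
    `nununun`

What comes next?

nununununununun

Every step duplicates the string with 'u' between the halves.
So the next term is two copies of nununun with 'u' between the halves.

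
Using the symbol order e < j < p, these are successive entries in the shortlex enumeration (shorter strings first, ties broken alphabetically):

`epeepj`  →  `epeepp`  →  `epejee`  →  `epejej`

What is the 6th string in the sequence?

Advancing 2 positions from epejej through epejej → epejep reaches term 6.

epejje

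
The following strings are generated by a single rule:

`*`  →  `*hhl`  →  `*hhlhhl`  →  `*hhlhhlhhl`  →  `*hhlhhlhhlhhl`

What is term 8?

*hhlhhlhhlhhlhhlhhlhhl

The strings grow by a fixed suffix hhl each time.
From *hhlhhlhhlhhl, 3 further steps: *hhlhhlhhlhhl → *hhlhhlhhlhhlhhl → *hhlhhlhhlhhlhhlhhl → (answer).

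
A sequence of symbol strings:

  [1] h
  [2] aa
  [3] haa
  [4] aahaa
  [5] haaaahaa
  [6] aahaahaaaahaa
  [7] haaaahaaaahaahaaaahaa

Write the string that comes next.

Each term (from the third on) is the two preceding terms concatenated in order: term 3 = h·aa = haa.
The next term joins aahaahaaaahaa and haaaahaaaahaahaaaahaa.

aahaahaaaahaahaaaahaaaahaahaaaahaa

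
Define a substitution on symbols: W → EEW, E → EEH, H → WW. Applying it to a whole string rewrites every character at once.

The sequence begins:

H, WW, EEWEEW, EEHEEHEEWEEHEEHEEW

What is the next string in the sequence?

φ(EEHEEHEEWEEHEEHEEW) expands symbol-by-symbol to EEH EEH WW EEH EEH WW EEH EEH EEW EEH EEH WW EEH EEH WW EEH EEH EEW; joining the 18 pieces gives the next term.

EEHEEHWWEEHEEHWWEEHEEHEEWEEHEEHWWEEHEEHWWEEHEEHEEW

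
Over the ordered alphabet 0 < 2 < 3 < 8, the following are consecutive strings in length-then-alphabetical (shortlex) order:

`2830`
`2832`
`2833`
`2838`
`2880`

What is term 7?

2883

Stepping forward 2 times from 2880: 2880 → 2882, then the target.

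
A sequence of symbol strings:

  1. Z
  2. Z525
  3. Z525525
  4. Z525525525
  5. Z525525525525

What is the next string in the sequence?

The strings grow by a fixed suffix 525 each time.
So the next term is Z525525525525·525.

Z525525525525525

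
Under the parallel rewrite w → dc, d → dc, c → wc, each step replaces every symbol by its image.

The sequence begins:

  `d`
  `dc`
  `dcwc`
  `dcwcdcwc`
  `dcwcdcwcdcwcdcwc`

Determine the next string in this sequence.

Rewriting the 16 symbols of dcwcdcwcdcwcdcwc one by one yields dc wc dc wc dc wc dc wc dc wc dc wc dc wc dc wc; concatenated:

dcwcdcwcdcwcdcwcdcwcdcwcdcwcdcwc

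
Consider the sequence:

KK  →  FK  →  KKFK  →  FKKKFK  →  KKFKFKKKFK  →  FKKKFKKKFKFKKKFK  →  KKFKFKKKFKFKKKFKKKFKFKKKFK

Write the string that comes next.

FKKKFKKKFKFKKKFKKKFKFKKKFKFKKKFKKKFKFKKKFK

This is a Fibonacci-style word recurrence s(k) = s(k−2)·s(k−1): e.g. KK·FK = KKFK.
So term 8 is FKKKFKKKFKFKKKFK·KKFKFKKKFKFKKKFKKKFKFKKKFK.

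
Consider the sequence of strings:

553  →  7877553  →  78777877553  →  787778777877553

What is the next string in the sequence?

7877787778777877553

The strings grow by a fixed prefix 7877 each time.
So the next term is 7877·787778777877553.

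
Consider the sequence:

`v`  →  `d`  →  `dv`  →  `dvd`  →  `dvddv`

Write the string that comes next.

This is a Fibonacci-style word recurrence s(k) = s(k−1)·s(k−2): e.g. d·v = dv.
So term 6 is dvddv·dvd.

dvddvdvd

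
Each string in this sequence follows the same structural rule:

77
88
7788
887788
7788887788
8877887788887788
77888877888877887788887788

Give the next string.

887788778888778877888877888877887788887788

Each term (from the third on) is the two preceding terms concatenated in order: term 3 = 77·88 = 7788.
Continuing: 8877887788887788 · 77888877888877887788887788 gives term 8.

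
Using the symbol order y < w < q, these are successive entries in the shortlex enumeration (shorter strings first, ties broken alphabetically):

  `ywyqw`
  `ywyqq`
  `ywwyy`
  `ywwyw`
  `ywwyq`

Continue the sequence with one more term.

Treat ywwyq as a base-3 numeral over the given alphabet and add one, carrying through any trailing q's.

ywwwy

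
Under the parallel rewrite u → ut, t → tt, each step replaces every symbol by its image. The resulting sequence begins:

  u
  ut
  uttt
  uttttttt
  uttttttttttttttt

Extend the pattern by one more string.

uttttttttttttttttttttttttttttttt

φ(uttttttttttttttt) expands symbol-by-symbol to ut tt tt tt tt tt tt tt tt tt tt tt tt tt tt tt; joining the 16 pieces gives the next term.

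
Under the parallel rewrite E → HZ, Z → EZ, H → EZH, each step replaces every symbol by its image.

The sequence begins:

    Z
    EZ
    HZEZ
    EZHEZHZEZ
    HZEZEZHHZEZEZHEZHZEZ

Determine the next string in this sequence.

EZHEZHZEZHZEZEZHEZHEZHZEZHZEZEZHHZEZEZHEZHZEZ

φ(HZEZEZHHZEZEZHEZHZEZ) expands symbol-by-symbol to EZH EZ HZ EZ HZ EZ EZH EZH EZ HZ EZ HZ EZ EZH HZ EZ EZH EZ HZ EZ; joining the 20 pieces gives the next term.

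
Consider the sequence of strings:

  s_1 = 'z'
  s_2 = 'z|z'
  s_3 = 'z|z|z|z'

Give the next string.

s(k+1) = s(k)·|·s(k) — each term doubles the last with '|' between the halves.
One more doubling of z|z|z|z gives the answer.

z|z|z|z|z|z|z|z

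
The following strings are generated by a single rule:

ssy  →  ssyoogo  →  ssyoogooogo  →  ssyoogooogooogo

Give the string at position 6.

The strings grow by a fixed suffix oogo each time.
From ssyoogooogooogo, 2 further steps: ssyoogooogooogo → ssyoogooogooogooogo → (answer).

ssyoogooogooogooogooogo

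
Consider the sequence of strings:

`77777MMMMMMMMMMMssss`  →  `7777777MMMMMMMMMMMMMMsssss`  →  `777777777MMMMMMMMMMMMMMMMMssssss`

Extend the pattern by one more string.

Term n consists of 2n-1 7's, followed by 3n+2 M's, followed by n+1 s's, where the shown terms are n = 3, 4, 5.
Setting n = 6 gives 11, 20, 7 characters in each block.

77777777777MMMMMMMMMMMMMMMMMMMMsssssss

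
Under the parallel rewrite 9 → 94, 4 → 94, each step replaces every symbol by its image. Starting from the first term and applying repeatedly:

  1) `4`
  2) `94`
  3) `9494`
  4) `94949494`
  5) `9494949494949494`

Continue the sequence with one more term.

94949494949494949494949494949494

Replace each of the 16 characters of 9494949494949494 in place — 94 94 94 94 94 94 94 94 94 94 94 94 94 94 94 94 — and concatenate.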